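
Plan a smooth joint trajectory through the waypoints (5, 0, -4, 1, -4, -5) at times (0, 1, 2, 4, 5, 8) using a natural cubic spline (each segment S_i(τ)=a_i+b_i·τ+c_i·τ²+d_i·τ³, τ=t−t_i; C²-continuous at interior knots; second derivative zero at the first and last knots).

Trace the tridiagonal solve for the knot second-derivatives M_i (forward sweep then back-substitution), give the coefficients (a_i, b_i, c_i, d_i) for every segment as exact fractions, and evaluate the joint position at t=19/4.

Δ: Δ0=-5, Δ1=-4, Δ2=5/2, Δ3=-5, Δ4=-1/3
row 1: diag=4, rhs=6; c'=1/4, d'=3/2
row 2: denom=6−1·1/4=23/4; d'=(39−1·3/2)/(23/4)=150/23
row 3: denom=6−2·8/23=122/23; d'=(-45−2·150/23)/(122/23)=-1335/122
row 4: denom=8−1·23/122=953/122; d'=(28−1·-1335/122)/(953/122)=4751/953
back: M4=4751/953
back: M3=-1335/122−23/122·4751/953=-11324/953
back: M2=150/23−8/23·-11324/953=10154/953
back: M1=3/2−1/4·10154/953=-1109/953
M: M0=0, M1=-1109/953, M2=10154/953, M3=-11324/953, M4=4751/953, M5=0
seg 0: a=5, c=M0/2=0, d=(M1−M0)/(6·1)=-1109/5718, b=Δ0−h0·(2M0+M1)/6=-27481/5718
seg 1: a=0, c=M1/2=-1109/1906, d=(M2−M1)/(6·1)=11263/5718, b=Δ1−h1·(2M1+M2)/6=-15404/2859
seg 2: a=-4, c=M2/2=5077/953, d=(M3−M2)/(6·2)=-10739/5718, b=Δ2−h2·(2M2+M3)/6=-3673/5718
seg 3: a=1, c=M3/2=-5662/953, d=(M4−M3)/(6·1)=16075/5718, b=Δ3−h3·(2M3+M4)/6=-10693/5718
seg 4: a=-4, c=M4/2=4751/1906, d=(M5−M4)/(6·3)=-4751/17154, b=Δ4−h4·(2M4+M5)/6=-15206/2859
t_q=19/4 → seg 3, τ=3/4; S=1+-10693/5718·τ+-5662/953·τ²+16075/5718·τ³=-312093/121984

  seg 0: a=5 b=-27481/5718 c=0 d=-1109/5718
  seg 1: a=0 b=-15404/2859 c=-1109/1906 d=11263/5718
  seg 2: a=-4 b=-3673/5718 c=5077/953 d=-10739/5718
  seg 3: a=1 b=-10693/5718 c=-5662/953 d=16075/5718
  seg 4: a=-4 b=-15206/2859 c=4751/1906 d=-4751/17154
S(19/4) = -312093/121984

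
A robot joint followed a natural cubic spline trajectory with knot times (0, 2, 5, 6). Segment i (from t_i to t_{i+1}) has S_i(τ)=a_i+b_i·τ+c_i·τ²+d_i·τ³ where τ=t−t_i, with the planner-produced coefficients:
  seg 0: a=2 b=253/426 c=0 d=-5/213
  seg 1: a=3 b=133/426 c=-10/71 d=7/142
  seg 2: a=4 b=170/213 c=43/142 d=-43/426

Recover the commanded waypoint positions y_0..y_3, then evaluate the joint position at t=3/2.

y_0 = S_0(0) = a_0 = 2
y_1 = S_1(0) = a_1 = 3
y_2 = S_2(0) = a_2 = 4
y_3 = S_2(1) = 5
t_q=3/2 is in segment 0 (τ=3/2); S_0(τ)=1597/568

y_0=2 y_1=3 y_2=4 y_3=5
S(3/2) = 1597/568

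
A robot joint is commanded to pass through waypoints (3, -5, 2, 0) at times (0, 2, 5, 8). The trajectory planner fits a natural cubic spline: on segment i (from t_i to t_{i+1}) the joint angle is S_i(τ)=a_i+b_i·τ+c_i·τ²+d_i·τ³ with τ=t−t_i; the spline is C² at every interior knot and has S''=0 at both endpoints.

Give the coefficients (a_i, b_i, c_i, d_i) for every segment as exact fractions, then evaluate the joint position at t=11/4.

Δ: Δ0=-4, Δ1=7/3, Δ2=-2/3
row 1: diag=10, rhs=38; c'=3/10, d'=19/5
row 2: denom=12−3·3/10=111/10; d'=(-18−3·19/5)/(111/10)=-98/37
back: M2=-98/37
back: M1=19/5−3/10·-98/37=170/37
M: M0=0, M1=170/37, M2=-98/37, M3=0
seg 0: a=3, c=M0/2=0, d=(M1−M0)/(6·2)=85/222, b=Δ0−h0·(2M0+M1)/6=-614/111
seg 1: a=-5, c=M1/2=85/37, d=(M2−M1)/(6·3)=-134/333, b=Δ1−h1·(2M1+M2)/6=-104/111
seg 2: a=2, c=M2/2=-49/37, d=(M3−M2)/(6·3)=49/333, b=Δ2−h2·(2M2+M3)/6=220/111
t_q=11/4 → seg 1, τ=3/4; S=-5+-104/111·τ+85/37·τ²+-134/333·τ³=-5423/1184

  seg 0: a=3 b=-614/111 c=0 d=85/222
  seg 1: a=-5 b=-104/111 c=85/37 d=-134/333
  seg 2: a=2 b=220/111 c=-49/37 d=49/333
S(11/4) = -5423/1184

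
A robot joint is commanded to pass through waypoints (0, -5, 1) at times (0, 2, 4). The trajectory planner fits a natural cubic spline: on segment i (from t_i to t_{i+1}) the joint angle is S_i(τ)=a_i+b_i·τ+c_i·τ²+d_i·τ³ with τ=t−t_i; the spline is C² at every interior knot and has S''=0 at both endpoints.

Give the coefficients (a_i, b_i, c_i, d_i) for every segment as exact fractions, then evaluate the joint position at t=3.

  seg 0: a=0 b=-31/8 c=0 d=11/32
  seg 1: a=-5 b=1/4 c=33/16 d=-11/32
S(3) = -97/32

Δ: Δ0=-5/2, Δ1=3
row 1: diag=8, rhs=33; c'=1/4, d'=33/8
back: M1=33/8
M: M0=0, M1=33/8, M2=0
seg 0: a=0, c=M0/2=0, d=(M1−M0)/(6·2)=11/32, b=Δ0−h0·(2M0+M1)/6=-31/8
seg 1: a=-5, c=M1/2=33/16, d=(M2−M1)/(6·2)=-11/32, b=Δ1−h1·(2M1+M2)/6=1/4
t_q=3 → seg 1, τ=1; S=-5+1/4·τ+33/16·τ²+-11/32·τ³=-97/32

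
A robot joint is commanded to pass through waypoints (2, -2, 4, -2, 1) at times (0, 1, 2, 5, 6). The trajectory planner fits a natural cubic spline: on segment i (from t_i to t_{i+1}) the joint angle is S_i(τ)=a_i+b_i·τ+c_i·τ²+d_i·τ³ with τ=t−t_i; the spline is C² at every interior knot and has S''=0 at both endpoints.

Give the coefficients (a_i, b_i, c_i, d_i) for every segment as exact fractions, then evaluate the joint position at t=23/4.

Δ: Δ0=-4, Δ1=6, Δ2=-2, Δ3=3
row 1: diag=4, rhs=60; c'=1/4, d'=15
row 2: denom=8−1·1/4=31/4; d'=(-48−1·15)/(31/4)=-252/31
row 3: denom=8−3·12/31=212/31; d'=(30−3·-252/31)/(212/31)=843/106
back: M3=843/106
back: M2=-252/31−12/31·843/106=-594/53
back: M1=15−1/4·-594/53=1887/106
M: M0=0, M1=1887/106, M2=-594/53, M3=843/106, M4=0
seg 0: a=2, c=M0/2=0, d=(M1−M0)/(6·1)=629/212, b=Δ0−h0·(2M0+M1)/6=-1477/212
seg 1: a=-2, c=M1/2=1887/212, d=(M2−M1)/(6·1)=-1025/212, b=Δ1−h1·(2M1+M2)/6=205/106
seg 2: a=4, c=M2/2=-297/53, d=(M3−M2)/(6·3)=677/636, b=Δ2−h2·(2M2+M3)/6=1109/212
seg 3: a=-2, c=M3/2=843/212, d=(M4−M3)/(6·1)=-281/212, b=Δ3−h3·(2M3+M4)/6=37/106
t_q=23/4 → seg 3, τ=3/4; S=-2+37/106·τ+843/212·τ²+-281/212·τ³=-823/13568

  seg 0: a=2 b=-1477/212 c=0 d=629/212
  seg 1: a=-2 b=205/106 c=1887/212 d=-1025/212
  seg 2: a=4 b=1109/212 c=-297/53 d=677/636
  seg 3: a=-2 b=37/106 c=843/212 d=-281/212
S(23/4) = -823/13568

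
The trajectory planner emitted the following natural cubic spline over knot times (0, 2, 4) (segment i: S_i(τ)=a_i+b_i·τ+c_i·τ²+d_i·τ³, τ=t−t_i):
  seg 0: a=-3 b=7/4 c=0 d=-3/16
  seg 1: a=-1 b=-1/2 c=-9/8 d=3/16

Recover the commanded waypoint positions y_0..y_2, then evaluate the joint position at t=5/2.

y_0=-3 y_1=-1 y_2=-5
S(5/2) = -193/128

y_0 = S_0(0) = a_0 = -3
y_1 = S_1(0) = a_1 = -1
y_2 = S_1(2) = -5
t_q=5/2 is in segment 1 (τ=1/2); S_1(τ)=-193/128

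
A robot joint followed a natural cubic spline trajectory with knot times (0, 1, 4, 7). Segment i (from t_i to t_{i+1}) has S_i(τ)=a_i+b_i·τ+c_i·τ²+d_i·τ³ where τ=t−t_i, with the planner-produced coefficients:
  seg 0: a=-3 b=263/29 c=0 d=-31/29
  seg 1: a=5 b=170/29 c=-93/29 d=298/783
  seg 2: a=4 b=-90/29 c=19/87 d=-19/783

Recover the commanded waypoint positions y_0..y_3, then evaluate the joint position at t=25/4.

y_0 = S_0(0) = a_0 = -3
y_1 = S_1(0) = a_1 = 5
y_2 = S_2(0) = a_2 = 4
y_3 = S_2(3) = -4
t_q=25/4 is in segment 2 (τ=9/4); S_2(τ)=-3997/1856

y_0=-3 y_1=5 y_2=4 y_3=-4
S(25/4) = -3997/1856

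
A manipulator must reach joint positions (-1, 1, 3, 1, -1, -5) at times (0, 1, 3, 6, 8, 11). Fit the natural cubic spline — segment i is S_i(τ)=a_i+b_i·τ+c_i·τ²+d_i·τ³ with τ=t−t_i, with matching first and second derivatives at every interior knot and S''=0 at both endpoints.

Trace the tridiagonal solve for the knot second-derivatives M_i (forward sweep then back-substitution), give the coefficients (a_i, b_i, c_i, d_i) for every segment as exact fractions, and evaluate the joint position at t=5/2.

  seg 0: a=-1 b=5119/2418 c=0 d=-283/2418
  seg 1: a=1 b=2135/1209 c=-283/806 d=-77/4836
  seg 2: a=3 b=206/1209 c=-180/403 d=608/10881
  seg 3: a=1 b=-1210/1209 c=68/1209 d=-45/1612
  seg 4: a=-1 b=-1343/1209 c=-269/2418 d=269/21762
S(5/2) = 36175/12896

Δ: Δ0=2, Δ1=1, Δ2=-2/3, Δ3=-1, Δ4=-4/3
row 1: diag=6, rhs=-6; c'=1/3, d'=-1
row 2: denom=10−2·1/3=28/3; d'=(-10−2·-1)/(28/3)=-6/7
row 3: denom=10−3·9/28=253/28; d'=(-2−3·-6/7)/(253/28)=16/253
row 4: denom=10−2·56/253=2418/253; d'=(-2−2·16/253)/(2418/253)=-269/1209
back: M4=-269/1209
back: M3=16/253−56/253·-269/1209=136/1209
back: M2=-6/7−9/28·136/1209=-360/403
back: M1=-1−1/3·-360/403=-283/403
M: M0=0, M1=-283/403, M2=-360/403, M3=136/1209, M4=-269/1209, M5=0
seg 0: a=-1, c=M0/2=0, d=(M1−M0)/(6·1)=-283/2418, b=Δ0−h0·(2M0+M1)/6=5119/2418
seg 1: a=1, c=M1/2=-283/806, d=(M2−M1)/(6·2)=-77/4836, b=Δ1−h1·(2M1+M2)/6=2135/1209
seg 2: a=3, c=M2/2=-180/403, d=(M3−M2)/(6·3)=608/10881, b=Δ2−h2·(2M2+M3)/6=206/1209
seg 3: a=1, c=M3/2=68/1209, d=(M4−M3)/(6·2)=-45/1612, b=Δ3−h3·(2M3+M4)/6=-1210/1209
seg 4: a=-1, c=M4/2=-269/2418, d=(M5−M4)/(6·3)=269/21762, b=Δ4−h4·(2M4+M5)/6=-1343/1209
t_q=5/2 → seg 1, τ=3/2; S=1+2135/1209·τ+-283/806·τ²+-77/4836·τ³=36175/12896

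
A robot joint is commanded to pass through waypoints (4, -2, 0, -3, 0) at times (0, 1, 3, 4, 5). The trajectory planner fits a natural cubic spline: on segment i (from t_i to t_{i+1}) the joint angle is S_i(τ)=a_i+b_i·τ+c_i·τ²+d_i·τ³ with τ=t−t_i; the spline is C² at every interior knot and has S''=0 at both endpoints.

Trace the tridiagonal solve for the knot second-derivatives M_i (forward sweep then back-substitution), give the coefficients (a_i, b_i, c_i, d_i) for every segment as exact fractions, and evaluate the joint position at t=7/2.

  seg 0: a=4 b=-937/122 c=0 d=205/122
  seg 1: a=-2 b=-161/61 c=615/122 d=-393/244
  seg 2: a=0 b=-110/61 c=-282/61 d=209/61
  seg 3: a=-3 b=-47/61 c=345/61 d=-115/61
S(7/2) = -795/488

Δ: Δ0=-6, Δ1=1, Δ2=-3, Δ3=3
row 1: diag=6, rhs=42; c'=1/3, d'=7
row 2: denom=6−2·1/3=16/3; d'=(-24−2·7)/(16/3)=-57/8
row 3: denom=4−1·3/16=61/16; d'=(36−1·-57/8)/(61/16)=690/61
back: M3=690/61
back: M2=-57/8−3/16·690/61=-564/61
back: M1=7−1/3·-564/61=615/61
M: M0=0, M1=615/61, M2=-564/61, M3=690/61, M4=0
seg 0: a=4, c=M0/2=0, d=(M1−M0)/(6·1)=205/122, b=Δ0−h0·(2M0+M1)/6=-937/122
seg 1: a=-2, c=M1/2=615/122, d=(M2−M1)/(6·2)=-393/244, b=Δ1−h1·(2M1+M2)/6=-161/61
seg 2: a=0, c=M2/2=-282/61, d=(M3−M2)/(6·1)=209/61, b=Δ2−h2·(2M2+M3)/6=-110/61
seg 3: a=-3, c=M3/2=345/61, d=(M4−M3)/(6·1)=-115/61, b=Δ3−h3·(2M3+M4)/6=-47/61
t_q=7/2 → seg 2, τ=1/2; S=0+-110/61·τ+-282/61·τ²+209/61·τ³=-795/488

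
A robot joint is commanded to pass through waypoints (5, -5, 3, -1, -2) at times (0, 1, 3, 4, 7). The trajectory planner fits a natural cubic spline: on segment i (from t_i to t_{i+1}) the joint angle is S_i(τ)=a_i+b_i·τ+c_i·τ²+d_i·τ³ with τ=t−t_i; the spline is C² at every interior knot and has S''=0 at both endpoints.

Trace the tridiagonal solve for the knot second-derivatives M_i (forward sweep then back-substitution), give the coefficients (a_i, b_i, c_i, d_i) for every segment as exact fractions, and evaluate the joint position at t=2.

Δ: Δ0=-10, Δ1=4, Δ2=-4, Δ3=-1/3
row 1: diag=6, rhs=84; c'=1/3, d'=14
row 2: denom=6−2·1/3=16/3; d'=(-48−2·14)/(16/3)=-57/4
row 3: denom=8−1·3/16=125/16; d'=(22−1·-57/4)/(125/16)=116/25
back: M3=116/25
back: M2=-57/4−3/16·116/25=-378/25
back: M1=14−1/3·-378/25=476/25
M: M0=0, M1=476/25, M2=-378/25, M3=116/25, M4=0
seg 0: a=5, c=M0/2=0, d=(M1−M0)/(6·1)=238/75, b=Δ0−h0·(2M0+M1)/6=-988/75
seg 1: a=-5, c=M1/2=238/25, d=(M2−M1)/(6·2)=-427/150, b=Δ1−h1·(2M1+M2)/6=-274/75
seg 2: a=3, c=M2/2=-189/25, d=(M3−M2)/(6·1)=247/75, b=Δ2−h2·(2M2+M3)/6=4/15
seg 3: a=-1, c=M3/2=58/25, d=(M4−M3)/(6·3)=-58/225, b=Δ3−h3·(2M3+M4)/6=-373/75
t_q=2 → seg 1, τ=1; S=-5+-274/75·τ+238/25·τ²+-427/150·τ³=-99/50

  seg 0: a=5 b=-988/75 c=0 d=238/75
  seg 1: a=-5 b=-274/75 c=238/25 d=-427/150
  seg 2: a=3 b=4/15 c=-189/25 d=247/75
  seg 3: a=-1 b=-373/75 c=58/25 d=-58/225
S(2) = -99/50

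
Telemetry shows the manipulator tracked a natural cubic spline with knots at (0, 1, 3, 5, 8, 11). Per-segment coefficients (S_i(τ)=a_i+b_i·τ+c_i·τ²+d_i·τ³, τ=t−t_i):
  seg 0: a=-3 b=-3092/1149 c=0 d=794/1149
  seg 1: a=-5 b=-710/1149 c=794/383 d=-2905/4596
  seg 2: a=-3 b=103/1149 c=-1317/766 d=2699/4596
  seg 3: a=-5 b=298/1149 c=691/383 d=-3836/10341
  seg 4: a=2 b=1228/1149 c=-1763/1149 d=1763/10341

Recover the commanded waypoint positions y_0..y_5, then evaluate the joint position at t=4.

y_0 = S_0(0) = a_0 = -3
y_1 = S_1(0) = a_1 = -5
y_2 = S_2(0) = a_2 = -3
y_3 = S_3(0) = a_3 = -5
y_4 = S_4(0) = a_4 = 2
y_5 = S_4(3) = -4
t_q=4 is in segment 2 (τ=1); S_2(τ)=-6193/1532

y_0=-3 y_1=-5 y_2=-3 y_3=-5 y_4=2 y_5=-4
S(4) = -6193/1532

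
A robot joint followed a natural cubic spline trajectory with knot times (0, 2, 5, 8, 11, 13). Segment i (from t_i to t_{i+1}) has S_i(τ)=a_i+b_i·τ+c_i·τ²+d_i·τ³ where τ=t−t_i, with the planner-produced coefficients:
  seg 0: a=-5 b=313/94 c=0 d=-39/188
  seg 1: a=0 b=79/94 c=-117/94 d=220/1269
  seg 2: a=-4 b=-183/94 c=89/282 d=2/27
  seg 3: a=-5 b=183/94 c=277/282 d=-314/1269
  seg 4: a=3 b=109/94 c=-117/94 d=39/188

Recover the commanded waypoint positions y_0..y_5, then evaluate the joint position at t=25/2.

y_0 = S_0(0) = a_0 = -5
y_1 = S_1(0) = a_1 = 0
y_2 = S_2(0) = a_2 = -4
y_3 = S_3(0) = a_3 = -5
y_4 = S_4(0) = a_4 = 3
y_5 = S_4(2) = 2
t_q=25/2 is in segment 4 (τ=3/2); S_4(τ)=3969/1504

y_0=-5 y_1=0 y_2=-4 y_3=-5 y_4=3 y_5=2
S(25/2) = 3969/1504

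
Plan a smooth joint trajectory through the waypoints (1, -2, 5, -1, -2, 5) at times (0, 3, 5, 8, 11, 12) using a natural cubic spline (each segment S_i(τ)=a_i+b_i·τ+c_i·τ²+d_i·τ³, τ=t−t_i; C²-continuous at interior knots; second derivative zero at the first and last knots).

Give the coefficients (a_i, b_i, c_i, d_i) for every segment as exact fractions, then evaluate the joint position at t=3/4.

  seg 0: a=1 b=-440/159 c=0 d=281/1431
  seg 1: a=-2 b=403/159 c=281/159 d=-817/1272
  seg 2: a=5 b=201/106 c=-1327/636 d=167/636
  seg 3: a=-1 b=-749/212 c=44/159 d=1507/5724
  seg 4: a=-2 b=555/106 c=561/212 d=-187/212
S(3/4) = -3367/3392

Δ: Δ0=-1, Δ1=7/2, Δ2=-2, Δ3=-1/3, Δ4=7
row 1: diag=10, rhs=27; c'=1/5, d'=27/10
row 2: denom=10−2·1/5=48/5; d'=(-33−2·27/10)/(48/5)=-4
row 3: denom=12−3·5/16=177/16; d'=(10−3·-4)/(177/16)=352/177
row 4: denom=8−3·16/59=424/59; d'=(44−3·352/177)/(424/59)=561/106
back: M4=561/106
back: M3=352/177−16/59·561/106=88/159
back: M2=-4−5/16·88/159=-1327/318
back: M1=27/10−1/5·-1327/318=562/159
M: M0=0, M1=562/159, M2=-1327/318, M3=88/159, M4=561/106, M5=0
seg 0: a=1, c=M0/2=0, d=(M1−M0)/(6·3)=281/1431, b=Δ0−h0·(2M0+M1)/6=-440/159
seg 1: a=-2, c=M1/2=281/159, d=(M2−M1)/(6·2)=-817/1272, b=Δ1−h1·(2M1+M2)/6=403/159
seg 2: a=5, c=M2/2=-1327/636, d=(M3−M2)/(6·3)=167/636, b=Δ2−h2·(2M2+M3)/6=201/106
seg 3: a=-1, c=M3/2=44/159, d=(M4−M3)/(6·3)=1507/5724, b=Δ3−h3·(2M3+M4)/6=-749/212
seg 4: a=-2, c=M4/2=561/212, d=(M5−M4)/(6·1)=-187/212, b=Δ4−h4·(2M4+M5)/6=555/106
t_q=3/4 → seg 0, τ=3/4; S=1+-440/159·τ+0·τ²+281/1431·τ³=-3367/3392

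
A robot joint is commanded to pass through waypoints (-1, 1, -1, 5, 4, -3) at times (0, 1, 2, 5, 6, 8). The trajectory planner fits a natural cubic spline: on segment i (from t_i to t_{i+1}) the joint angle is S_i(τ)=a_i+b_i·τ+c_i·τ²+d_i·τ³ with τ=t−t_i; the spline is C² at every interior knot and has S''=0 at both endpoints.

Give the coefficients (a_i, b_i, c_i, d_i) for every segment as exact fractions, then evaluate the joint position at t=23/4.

Δ: Δ0=2, Δ1=-2, Δ2=2, Δ3=-1, Δ4=-7/2
row 1: diag=4, rhs=-24; c'=1/4, d'=-6
row 2: denom=8−1·1/4=31/4; d'=(24−1·-6)/(31/4)=120/31
row 3: denom=8−3·12/31=212/31; d'=(-18−3·120/31)/(212/31)=-459/106
row 4: denom=6−1·31/212=1241/212; d'=(-15−1·-459/106)/(1241/212)=-2262/1241
back: M4=-2262/1241
back: M3=-459/106−31/212·-2262/1241=-5043/1241
back: M2=120/31−12/31·-5043/1241=6756/1241
back: M1=-6−1/4·6756/1241=-9135/1241
M: M0=0, M1=-9135/1241, M2=6756/1241, M3=-5043/1241, M4=-2262/1241, M5=0
seg 0: a=-1, c=M0/2=0, d=(M1−M0)/(6·1)=-3045/2482, b=Δ0−h0·(2M0+M1)/6=8009/2482
seg 1: a=1, c=M1/2=-9135/2482, d=(M2−M1)/(6·1)=5297/2482, b=Δ1−h1·(2M1+M2)/6=-563/1241
seg 2: a=-1, c=M2/2=3378/1241, d=(M3−M2)/(6·3)=-1311/2482, b=Δ2−h2·(2M2+M3)/6=-3505/2482
seg 3: a=5, c=M3/2=-5043/2482, d=(M4−M3)/(6·1)=927/2482, b=Δ3−h3·(2M3+M4)/6=817/1241
seg 4: a=4, c=M4/2=-1131/1241, d=(M5−M4)/(6·2)=377/2482, b=Δ4−h4·(2M4+M5)/6=-5671/2482
t_q=23/4 → seg 3, τ=3/4; S=5+817/1241·τ+-5043/2482·τ²+927/2482·τ³=716153/158848

  seg 0: a=-1 b=8009/2482 c=0 d=-3045/2482
  seg 1: a=1 b=-563/1241 c=-9135/2482 d=5297/2482
  seg 2: a=-1 b=-3505/2482 c=3378/1241 d=-1311/2482
  seg 3: a=5 b=817/1241 c=-5043/2482 d=927/2482
  seg 4: a=4 b=-5671/2482 c=-1131/1241 d=377/2482
S(23/4) = 716153/158848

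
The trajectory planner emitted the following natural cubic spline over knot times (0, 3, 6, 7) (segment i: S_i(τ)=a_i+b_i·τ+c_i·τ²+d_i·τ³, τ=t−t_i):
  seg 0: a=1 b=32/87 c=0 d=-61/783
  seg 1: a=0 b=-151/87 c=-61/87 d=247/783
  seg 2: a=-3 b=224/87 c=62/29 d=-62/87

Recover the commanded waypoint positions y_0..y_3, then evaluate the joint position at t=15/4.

y_0 = S_0(0) = a_0 = 1
y_1 = S_1(0) = a_1 = 0
y_2 = S_2(0) = a_2 = -3
y_3 = S_2(1) = 1
t_q=15/4 is in segment 1 (τ=3/4); S_1(τ)=-2901/1856

y_0=1 y_1=0 y_2=-3 y_3=1
S(15/4) = -2901/1856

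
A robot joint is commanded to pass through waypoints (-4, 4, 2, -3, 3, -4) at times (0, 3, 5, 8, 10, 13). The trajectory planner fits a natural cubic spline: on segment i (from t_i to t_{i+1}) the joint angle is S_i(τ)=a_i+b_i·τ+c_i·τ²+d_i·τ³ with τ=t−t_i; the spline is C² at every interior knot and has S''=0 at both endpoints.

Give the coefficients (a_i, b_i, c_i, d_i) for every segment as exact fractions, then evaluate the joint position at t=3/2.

  seg 0: a=-4 b=1685/462 c=0 d=-151/1386
  seg 1: a=4 b=163/231 c=-151/154 d=59/924
  seg 2: a=2 b=-566/231 c=-46/77 d=85/297
  seg 3: a=-3 b=391/231 c=457/231 d=-51/77
  seg 4: a=3 b=383/231 c=-461/231 d=461/2079
S(3/2) = 1359/1232

Δ: Δ0=8/3, Δ1=-1, Δ2=-5/3, Δ3=3, Δ4=-7/3
row 1: diag=10, rhs=-22; c'=1/5, d'=-11/5
row 2: denom=10−2·1/5=48/5; d'=(-4−2·-11/5)/(48/5)=1/24
row 3: denom=10−3·5/16=145/16; d'=(28−3·1/24)/(145/16)=446/145
row 4: denom=10−2·32/145=1386/145; d'=(-32−2·446/145)/(1386/145)=-922/231
back: M4=-922/231
back: M3=446/145−32/145·-922/231=914/231
back: M2=1/24−5/16·914/231=-92/77
back: M1=-11/5−1/5·-92/77=-151/77
M: M0=0, M1=-151/77, M2=-92/77, M3=914/231, M4=-922/231, M5=0
seg 0: a=-4, c=M0/2=0, d=(M1−M0)/(6·3)=-151/1386, b=Δ0−h0·(2M0+M1)/6=1685/462
seg 1: a=4, c=M1/2=-151/154, d=(M2−M1)/(6·2)=59/924, b=Δ1−h1·(2M1+M2)/6=163/231
seg 2: a=2, c=M2/2=-46/77, d=(M3−M2)/(6·3)=85/297, b=Δ2−h2·(2M2+M3)/6=-566/231
seg 3: a=-3, c=M3/2=457/231, d=(M4−M3)/(6·2)=-51/77, b=Δ3−h3·(2M3+M4)/6=391/231
seg 4: a=3, c=M4/2=-461/231, d=(M5−M4)/(6·3)=461/2079, b=Δ4−h4·(2M4+M5)/6=383/231
t_q=3/2 → seg 0, τ=3/2; S=-4+1685/462·τ+0·τ²+-151/1386·τ³=1359/1232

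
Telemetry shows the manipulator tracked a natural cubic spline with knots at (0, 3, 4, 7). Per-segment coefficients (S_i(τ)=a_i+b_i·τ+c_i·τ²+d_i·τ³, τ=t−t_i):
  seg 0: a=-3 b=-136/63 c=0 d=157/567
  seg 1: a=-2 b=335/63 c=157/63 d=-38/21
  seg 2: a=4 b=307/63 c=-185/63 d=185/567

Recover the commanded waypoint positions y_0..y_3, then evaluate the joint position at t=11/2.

y_0 = S_0(0) = a_0 = -3
y_1 = S_1(0) = a_1 = -2
y_2 = S_2(0) = a_2 = 4
y_3 = S_2(3) = 1
t_q=11/2 is in segment 2 (τ=3/2); S_2(τ)=325/56

y_0=-3 y_1=-2 y_2=4 y_3=1
S(11/2) = 325/56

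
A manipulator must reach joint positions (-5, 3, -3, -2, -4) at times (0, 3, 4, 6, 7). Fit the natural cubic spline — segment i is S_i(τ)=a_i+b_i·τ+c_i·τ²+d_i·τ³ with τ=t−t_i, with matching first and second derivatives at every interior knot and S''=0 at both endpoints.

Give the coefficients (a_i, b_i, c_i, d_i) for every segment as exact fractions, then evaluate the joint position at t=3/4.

Δ: Δ0=8/3, Δ1=-6, Δ2=1/2, Δ3=-2
row 1: diag=8, rhs=-52; c'=1/8, d'=-13/2
row 2: denom=6−1·1/8=47/8; d'=(39−1·-13/2)/(47/8)=364/47
row 3: denom=6−2·16/47=250/47; d'=(-15−2·364/47)/(250/47)=-1433/250
back: M3=-1433/250
back: M2=364/47−16/47·-1433/250=1212/125
back: M1=-13/2−1/8·1212/125=-964/125
M: M0=0, M1=-964/125, M2=1212/125, M3=-1433/250, M4=0
seg 0: a=-5, c=M0/2=0, d=(M1−M0)/(6·3)=-482/1125, b=Δ0−h0·(2M0+M1)/6=2446/375
seg 1: a=3, c=M1/2=-482/125, d=(M2−M1)/(6·1)=1088/375, b=Δ1−h1·(2M1+M2)/6=-1892/375
seg 2: a=-3, c=M2/2=606/125, d=(M3−M2)/(6·2)=-3857/3000, b=Δ2−h2·(2M2+M3)/6=-304/75
seg 3: a=-2, c=M3/2=-1433/500, d=(M4−M3)/(6·1)=1433/1500, b=Δ3−h3·(2M3+M4)/6=-67/750
t_q=3/4 → seg 0, τ=3/4; S=-5+2446/375·τ+0·τ²+-482/1125·τ³=-231/800

  seg 0: a=-5 b=2446/375 c=0 d=-482/1125
  seg 1: a=3 b=-1892/375 c=-482/125 d=1088/375
  seg 2: a=-3 b=-304/75 c=606/125 d=-3857/3000
  seg 3: a=-2 b=-67/750 c=-1433/500 d=1433/1500
S(3/4) = -231/800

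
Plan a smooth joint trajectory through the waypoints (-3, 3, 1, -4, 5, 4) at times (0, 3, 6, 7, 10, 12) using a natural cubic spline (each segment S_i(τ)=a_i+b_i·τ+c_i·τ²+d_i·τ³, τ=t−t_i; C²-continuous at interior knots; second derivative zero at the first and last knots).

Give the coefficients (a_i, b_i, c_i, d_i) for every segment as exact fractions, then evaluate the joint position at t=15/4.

  seg 0: a=-3 b=8663/4038 c=0 d=-587/36342
  seg 1: a=3 b=3451/2019 c=-587/4038 d=-2611/12114
  seg 2: a=1 b=-20119/4038 c=-4210/2019 d=2783/1346
  seg 3: a=-4 b=-5956/2019 c=16627/4038 d=-25855/36342
  seg 4: a=5 b=10285/4038 c=-1538/673 d=769/2019
S(15/4) = 353987/86144

Δ: Δ0=2, Δ1=-2/3, Δ2=-5, Δ3=3, Δ4=-1/2
row 1: diag=12, rhs=-16; c'=1/4, d'=-4/3
row 2: denom=8−3·1/4=29/4; d'=(-26−3·-4/3)/(29/4)=-88/29
row 3: denom=8−1·4/29=228/29; d'=(48−1·-88/29)/(228/29)=370/57
row 4: denom=10−3·29/76=673/76; d'=(-21−3·370/57)/(673/76)=-3076/673
back: M4=-3076/673
back: M3=370/57−29/76·-3076/673=16627/2019
back: M2=-88/29−4/29·16627/2019=-8420/2019
back: M1=-4/3−1/4·-8420/2019=-587/2019
M: M0=0, M1=-587/2019, M2=-8420/2019, M3=16627/2019, M4=-3076/673, M5=0
seg 0: a=-3, c=M0/2=0, d=(M1−M0)/(6·3)=-587/36342, b=Δ0−h0·(2M0+M1)/6=8663/4038
seg 1: a=3, c=M1/2=-587/4038, d=(M2−M1)/(6·3)=-2611/12114, b=Δ1−h1·(2M1+M2)/6=3451/2019
seg 2: a=1, c=M2/2=-4210/2019, d=(M3−M2)/(6·1)=2783/1346, b=Δ2−h2·(2M2+M3)/6=-20119/4038
seg 3: a=-4, c=M3/2=16627/4038, d=(M4−M3)/(6·3)=-25855/36342, b=Δ3−h3·(2M3+M4)/6=-5956/2019
seg 4: a=5, c=M4/2=-1538/673, d=(M5−M4)/(6·2)=769/2019, b=Δ4−h4·(2M4+M5)/6=10285/4038
t_q=15/4 → seg 1, τ=3/4; S=3+3451/2019·τ+-587/4038·τ²+-2611/12114·τ³=353987/86144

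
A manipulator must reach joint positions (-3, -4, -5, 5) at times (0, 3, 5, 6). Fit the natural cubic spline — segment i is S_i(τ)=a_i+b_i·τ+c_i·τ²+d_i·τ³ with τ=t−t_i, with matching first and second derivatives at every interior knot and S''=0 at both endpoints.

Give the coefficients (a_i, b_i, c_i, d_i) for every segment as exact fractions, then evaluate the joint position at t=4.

  seg 0: a=-3 b=71/84 c=0 d=-11/84
  seg 1: a=-4 b=-113/42 c=-33/28 d=191/168
  seg 2: a=-5 b=131/21 c=79/14 d=-79/42
S(4) = -377/56

Δ: Δ0=-1/3, Δ1=-1/2, Δ2=10
row 1: diag=10, rhs=-1; c'=1/5, d'=-1/10
row 2: denom=6−2·1/5=28/5; d'=(63−2·-1/10)/(28/5)=79/7
back: M2=79/7
back: M1=-1/10−1/5·79/7=-33/14
M: M0=0, M1=-33/14, M2=79/7, M3=0
seg 0: a=-3, c=M0/2=0, d=(M1−M0)/(6·3)=-11/84, b=Δ0−h0·(2M0+M1)/6=71/84
seg 1: a=-4, c=M1/2=-33/28, d=(M2−M1)/(6·2)=191/168, b=Δ1−h1·(2M1+M2)/6=-113/42
seg 2: a=-5, c=M2/2=79/14, d=(M3−M2)/(6·1)=-79/42, b=Δ2−h2·(2M2+M3)/6=131/21
t_q=4 → seg 1, τ=1; S=-4+-113/42·τ+-33/28·τ²+191/168·τ³=-377/56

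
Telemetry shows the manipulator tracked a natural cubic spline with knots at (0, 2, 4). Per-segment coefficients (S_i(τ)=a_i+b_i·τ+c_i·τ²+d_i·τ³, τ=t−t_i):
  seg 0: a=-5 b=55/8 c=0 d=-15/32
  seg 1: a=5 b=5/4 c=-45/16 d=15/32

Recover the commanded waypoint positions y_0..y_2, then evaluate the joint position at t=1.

y_0 = S_0(0) = a_0 = -5
y_1 = S_1(0) = a_1 = 5
y_2 = S_1(2) = 0
t_q=1 is in segment 0 (τ=1); S_0(τ)=45/32

y_0=-5 y_1=5 y_2=0
S(1) = 45/32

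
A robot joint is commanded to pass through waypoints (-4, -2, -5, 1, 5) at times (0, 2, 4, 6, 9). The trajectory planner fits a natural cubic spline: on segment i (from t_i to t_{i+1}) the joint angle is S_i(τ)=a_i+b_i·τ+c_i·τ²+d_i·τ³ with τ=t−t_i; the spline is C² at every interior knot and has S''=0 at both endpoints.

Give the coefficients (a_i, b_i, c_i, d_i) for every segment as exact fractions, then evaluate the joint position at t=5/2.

Δ: Δ0=1, Δ1=-3/2, Δ2=3, Δ3=4/3
row 1: diag=8, rhs=-15; c'=1/4, d'=-15/8
row 2: denom=8−2·1/4=15/2; d'=(27−2·-15/8)/(15/2)=41/10
row 3: denom=10−2·4/15=142/15; d'=(-10−2·41/10)/(142/15)=-273/142
back: M3=-273/142
back: M2=41/10−4/15·-273/142=655/142
back: M1=-15/8−1/4·655/142=-215/71
M: M0=0, M1=-215/71, M2=655/142, M3=-273/142, M4=0
seg 0: a=-4, c=M0/2=0, d=(M1−M0)/(6·2)=-215/852, b=Δ0−h0·(2M0+M1)/6=428/213
seg 1: a=-2, c=M1/2=-215/142, d=(M2−M1)/(6·2)=1085/1704, b=Δ1−h1·(2M1+M2)/6=-217/213
seg 2: a=-5, c=M2/2=655/284, d=(M3−M2)/(6·2)=-116/213, b=Δ2−h2·(2M2+M3)/6=241/426
seg 3: a=1, c=M3/2=-273/284, d=(M4−M3)/(6·3)=91/852, b=Δ3−h3·(2M3+M4)/6=1387/426
t_q=5/2 → seg 1, τ=1/2; S=-2+-217/213·τ+-215/142·τ²+1085/1704·τ³=-12761/4544

  seg 0: a=-4 b=428/213 c=0 d=-215/852
  seg 1: a=-2 b=-217/213 c=-215/142 d=1085/1704
  seg 2: a=-5 b=241/426 c=655/284 d=-116/213
  seg 3: a=1 b=1387/426 c=-273/284 d=91/852
S(5/2) = -12761/4544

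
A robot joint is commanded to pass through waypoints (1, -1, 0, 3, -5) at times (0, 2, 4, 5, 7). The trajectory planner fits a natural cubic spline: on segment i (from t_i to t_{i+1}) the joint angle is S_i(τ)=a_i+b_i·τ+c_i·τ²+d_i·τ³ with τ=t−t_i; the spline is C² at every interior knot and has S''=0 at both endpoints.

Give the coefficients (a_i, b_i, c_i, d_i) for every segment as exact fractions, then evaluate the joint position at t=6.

Δ: Δ0=-1, Δ1=1/2, Δ2=3, Δ3=-4
row 1: diag=8, rhs=9; c'=1/4, d'=9/8
row 2: denom=6−2·1/4=11/2; d'=(15−2·9/8)/(11/2)=51/22
row 3: denom=6−1·2/11=64/11; d'=(-42−1·51/22)/(64/11)=-975/128
back: M3=-975/128
back: M2=51/22−2/11·-975/128=237/64
back: M1=9/8−1/4·237/64=51/256
M: M0=0, M1=51/256, M2=237/64, M3=-975/128, M4=0
seg 0: a=1, c=M0/2=0, d=(M1−M0)/(6·2)=17/1024, b=Δ0−h0·(2M0+M1)/6=-273/256
seg 1: a=-1, c=M1/2=51/512, d=(M2−M1)/(6·2)=299/1024, b=Δ1−h1·(2M1+M2)/6=-111/128
seg 2: a=0, c=M2/2=237/128, d=(M3−M2)/(6·1)=-483/256, b=Δ2−h2·(2M2+M3)/6=777/256
seg 3: a=3, c=M3/2=-975/256, d=(M4−M3)/(6·2)=325/512, b=Δ3−h3·(2M3+M4)/6=69/64
t_q=6 → seg 3, τ=1; S=3+69/64·τ+-975/256·τ²+325/512·τ³=463/512

  seg 0: a=1 b=-273/256 c=0 d=17/1024
  seg 1: a=-1 b=-111/128 c=51/512 d=299/1024
  seg 2: a=0 b=777/256 c=237/128 d=-483/256
  seg 3: a=3 b=69/64 c=-975/256 d=325/512
S(6) = 463/512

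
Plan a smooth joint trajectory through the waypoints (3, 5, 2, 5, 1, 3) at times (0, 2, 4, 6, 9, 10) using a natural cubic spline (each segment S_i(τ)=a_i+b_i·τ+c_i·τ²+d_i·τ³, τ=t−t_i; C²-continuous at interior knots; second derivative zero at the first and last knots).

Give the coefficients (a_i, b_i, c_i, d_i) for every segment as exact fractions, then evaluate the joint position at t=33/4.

  seg 0: a=3 b=5848/3003 c=0 d=-2845/12012
  seg 1: a=5 b=-2687/3003 c=-2845/2002 d=13435/24024
  seg 2: a=2 b=113/858 c=7745/4004 d=-15017/24024
  seg 3: a=5 b=85/231 c=-1818/1001 d=341/819
  seg 4: a=1 b=2140/3003 c=1933/1001 d=-1933/3003
S(33/4) = 88159/64064

Δ: Δ0=1, Δ1=-3/2, Δ2=3/2, Δ3=-4/3, Δ4=2
row 1: diag=8, rhs=-15; c'=1/4, d'=-15/8
row 2: denom=8−2·1/4=15/2; d'=(18−2·-15/8)/(15/2)=29/10
row 3: denom=10−2·4/15=142/15; d'=(-17−2·29/10)/(142/15)=-171/71
row 4: denom=8−3·45/142=1001/142; d'=(20−3·-171/71)/(1001/142)=3866/1001
back: M4=3866/1001
back: M3=-171/71−45/142·3866/1001=-3636/1001
back: M2=29/10−4/15·-3636/1001=7745/2002
back: M1=-15/8−1/4·7745/2002=-2845/1001
M: M0=0, M1=-2845/1001, M2=7745/2002, M3=-3636/1001, M4=3866/1001, M5=0
seg 0: a=3, c=M0/2=0, d=(M1−M0)/(6·2)=-2845/12012, b=Δ0−h0·(2M0+M1)/6=5848/3003
seg 1: a=5, c=M1/2=-2845/2002, d=(M2−M1)/(6·2)=13435/24024, b=Δ1−h1·(2M1+M2)/6=-2687/3003
seg 2: a=2, c=M2/2=7745/4004, d=(M3−M2)/(6·2)=-15017/24024, b=Δ2−h2·(2M2+M3)/6=113/858
seg 3: a=5, c=M3/2=-1818/1001, d=(M4−M3)/(6·3)=341/819, b=Δ3−h3·(2M3+M4)/6=85/231
seg 4: a=1, c=M4/2=1933/1001, d=(M5−M4)/(6·1)=-1933/3003, b=Δ4−h4·(2M4+M5)/6=2140/3003
t_q=33/4 → seg 3, τ=9/4; S=5+85/231·τ+-1818/1001·τ²+341/819·τ³=88159/64064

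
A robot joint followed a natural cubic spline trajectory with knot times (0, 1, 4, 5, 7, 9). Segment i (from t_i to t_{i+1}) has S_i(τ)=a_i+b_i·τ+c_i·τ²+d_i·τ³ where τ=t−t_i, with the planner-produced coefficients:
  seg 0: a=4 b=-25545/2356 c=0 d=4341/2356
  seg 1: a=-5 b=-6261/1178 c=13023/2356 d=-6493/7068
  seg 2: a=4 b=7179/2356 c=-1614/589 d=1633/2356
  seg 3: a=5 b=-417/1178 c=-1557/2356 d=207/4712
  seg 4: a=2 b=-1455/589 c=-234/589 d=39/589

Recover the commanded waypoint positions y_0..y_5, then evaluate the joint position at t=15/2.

y_0=4 y_1=-5 y_2=4 y_3=5 y_4=2 y_5=-4
S(15/2) = 3175/4712

y_0 = S_0(0) = a_0 = 4
y_1 = S_1(0) = a_1 = -5
y_2 = S_2(0) = a_2 = 4
y_3 = S_3(0) = a_3 = 5
y_4 = S_4(0) = a_4 = 2
y_5 = S_4(2) = -4
t_q=15/2 is in segment 4 (τ=1/2); S_4(τ)=3175/4712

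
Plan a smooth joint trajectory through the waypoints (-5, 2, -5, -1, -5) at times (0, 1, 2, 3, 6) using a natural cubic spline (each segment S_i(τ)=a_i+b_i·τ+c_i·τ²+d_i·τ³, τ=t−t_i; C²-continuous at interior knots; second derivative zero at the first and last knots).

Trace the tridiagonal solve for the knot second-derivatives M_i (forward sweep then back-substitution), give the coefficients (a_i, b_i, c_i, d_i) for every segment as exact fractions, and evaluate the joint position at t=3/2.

Δ: Δ0=7, Δ1=-7, Δ2=4, Δ3=-4/3
row 1: diag=4, rhs=-84; c'=1/4, d'=-21
row 2: denom=4−1·1/4=15/4; d'=(66−1·-21)/(15/4)=116/5
row 3: denom=8−1·4/15=116/15; d'=(-32−1·116/5)/(116/15)=-207/29
back: M3=-207/29
back: M2=116/5−4/15·-207/29=728/29
back: M1=-21−1/4·728/29=-791/29
M: M0=0, M1=-791/29, M2=728/29, M3=-207/29, M4=0
seg 0: a=-5, c=M0/2=0, d=(M1−M0)/(6·1)=-791/174, b=Δ0−h0·(2M0+M1)/6=2009/174
seg 1: a=2, c=M1/2=-791/58, d=(M2−M1)/(6·1)=1519/174, b=Δ1−h1·(2M1+M2)/6=-182/87
seg 2: a=-5, c=M2/2=364/29, d=(M3−M2)/(6·1)=-935/174, b=Δ2−h2·(2M2+M3)/6=-553/174
seg 3: a=-1, c=M3/2=-207/58, d=(M4−M3)/(6·3)=23/58, b=Δ3−h3·(2M3+M4)/6=505/87
t_q=3/2 → seg 1, τ=1/2; S=2+-182/87·τ+-791/58·τ²+1519/174·τ³=-633/464

  seg 0: a=-5 b=2009/174 c=0 d=-791/174
  seg 1: a=2 b=-182/87 c=-791/58 d=1519/174
  seg 2: a=-5 b=-553/174 c=364/29 d=-935/174
  seg 3: a=-1 b=505/87 c=-207/58 d=23/58
S(3/2) = -633/464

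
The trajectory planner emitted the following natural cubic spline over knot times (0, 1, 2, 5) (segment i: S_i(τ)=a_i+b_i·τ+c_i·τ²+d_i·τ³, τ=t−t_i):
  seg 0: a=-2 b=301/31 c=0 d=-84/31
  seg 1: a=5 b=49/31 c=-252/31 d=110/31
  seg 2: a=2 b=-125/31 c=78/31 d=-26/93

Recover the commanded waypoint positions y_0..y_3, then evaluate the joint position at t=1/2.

y_0=-2 y_1=5 y_2=2 y_3=5
S(1/2) = 78/31

y_0 = S_0(0) = a_0 = -2
y_1 = S_1(0) = a_1 = 5
y_2 = S_2(0) = a_2 = 2
y_3 = S_2(3) = 5
t_q=1/2 is in segment 0 (τ=1/2); S_0(τ)=78/31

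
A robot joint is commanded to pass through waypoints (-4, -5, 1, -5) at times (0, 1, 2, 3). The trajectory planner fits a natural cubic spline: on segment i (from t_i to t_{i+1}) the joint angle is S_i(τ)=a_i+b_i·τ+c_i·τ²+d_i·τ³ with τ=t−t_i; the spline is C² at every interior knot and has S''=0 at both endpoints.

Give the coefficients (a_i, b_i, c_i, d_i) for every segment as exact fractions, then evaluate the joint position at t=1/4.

  seg 0: a=-4 b=-11/3 c=0 d=8/3
  seg 1: a=-5 b=13/3 c=8 d=-19/3
  seg 2: a=1 b=4/3 c=-11 d=11/3
S(1/4) = -39/8

Δ: Δ0=-1, Δ1=6, Δ2=-6
row 1: diag=4, rhs=42; c'=1/4, d'=21/2
row 2: denom=4−1·1/4=15/4; d'=(-72−1·21/2)/(15/4)=-22
back: M2=-22
back: M1=21/2−1/4·-22=16
M: M0=0, M1=16, M2=-22, M3=0
seg 0: a=-4, c=M0/2=0, d=(M1−M0)/(6·1)=8/3, b=Δ0−h0·(2M0+M1)/6=-11/3
seg 1: a=-5, c=M1/2=8, d=(M2−M1)/(6·1)=-19/3, b=Δ1−h1·(2M1+M2)/6=13/3
seg 2: a=1, c=M2/2=-11, d=(M3−M2)/(6·1)=11/3, b=Δ2−h2·(2M2+M3)/6=4/3
t_q=1/4 → seg 0, τ=1/4; S=-4+-11/3·τ+0·τ²+8/3·τ³=-39/8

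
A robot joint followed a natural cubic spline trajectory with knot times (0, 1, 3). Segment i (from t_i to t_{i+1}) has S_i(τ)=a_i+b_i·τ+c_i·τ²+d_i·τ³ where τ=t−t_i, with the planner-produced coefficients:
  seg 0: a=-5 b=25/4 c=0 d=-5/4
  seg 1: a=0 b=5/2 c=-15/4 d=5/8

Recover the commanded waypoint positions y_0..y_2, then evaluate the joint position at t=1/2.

y_0=-5 y_1=0 y_2=-5
S(1/2) = -65/32

y_0 = S_0(0) = a_0 = -5
y_1 = S_1(0) = a_1 = 0
y_2 = S_1(2) = -5
t_q=1/2 is in segment 0 (τ=1/2); S_0(τ)=-65/32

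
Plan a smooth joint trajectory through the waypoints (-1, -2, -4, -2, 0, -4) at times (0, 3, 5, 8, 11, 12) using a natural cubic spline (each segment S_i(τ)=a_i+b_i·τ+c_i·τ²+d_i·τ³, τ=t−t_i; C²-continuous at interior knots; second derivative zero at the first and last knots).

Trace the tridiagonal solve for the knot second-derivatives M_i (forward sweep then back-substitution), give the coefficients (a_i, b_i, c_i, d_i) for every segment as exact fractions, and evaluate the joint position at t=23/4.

Δ: Δ0=-1/3, Δ1=-1, Δ2=2/3, Δ3=2/3, Δ4=-4
row 1: diag=10, rhs=-4; c'=1/5, d'=-2/5
row 2: denom=10−2·1/5=48/5; d'=(10−2·-2/5)/(48/5)=9/8
row 3: denom=12−3·5/16=177/16; d'=(0−3·9/8)/(177/16)=-18/59
row 4: denom=8−3·16/59=424/59; d'=(-28−3·-18/59)/(424/59)=-799/212
back: M4=-799/212
back: M3=-18/59−16/59·-799/212=38/53
back: M2=9/8−5/16·38/53=191/212
back: M1=-2/5−1/5·191/212=-123/212
M: M0=0, M1=-123/212, M2=191/212, M3=38/53, M4=-799/212, M5=0
seg 0: a=-1, c=M0/2=0, d=(M1−M0)/(6·3)=-41/1272, b=Δ0−h0·(2M0+M1)/6=-55/1272
seg 1: a=-2, c=M1/2=-123/424, d=(M2−M1)/(6·2)=157/1272, b=Δ1−h1·(2M1+M2)/6=-581/636
seg 2: a=-4, c=M2/2=191/424, d=(M3−M2)/(6·3)=-13/1272, b=Δ2−h2·(2M2+M3)/6=-377/636
seg 3: a=-2, c=M3/2=19/53, d=(M4−M3)/(6·3)=-317/1272, b=Δ3−h3·(2M3+M4)/6=2333/1272
seg 4: a=0, c=M4/2=-799/424, d=(M5−M4)/(6·1)=799/1272, b=Δ4−h4·(2M4+M5)/6=-1745/636
t_q=23/4 → seg 2, τ=3/4; S=-4+-377/636·τ+191/424·τ²+-13/1272·τ³=-113849/27136

  seg 0: a=-1 b=-55/1272 c=0 d=-41/1272
  seg 1: a=-2 b=-581/636 c=-123/424 d=157/1272
  seg 2: a=-4 b=-377/636 c=191/424 d=-13/1272
  seg 3: a=-2 b=2333/1272 c=19/53 d=-317/1272
  seg 4: a=0 b=-1745/636 c=-799/424 d=799/1272
S(23/4) = -113849/27136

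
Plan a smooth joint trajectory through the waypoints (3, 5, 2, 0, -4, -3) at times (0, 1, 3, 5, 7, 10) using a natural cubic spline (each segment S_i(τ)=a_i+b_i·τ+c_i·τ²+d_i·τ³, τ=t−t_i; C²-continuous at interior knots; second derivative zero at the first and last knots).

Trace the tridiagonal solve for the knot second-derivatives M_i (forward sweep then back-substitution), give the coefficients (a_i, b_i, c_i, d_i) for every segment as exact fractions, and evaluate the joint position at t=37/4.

  seg 0: a=3 b=781/291 c=0 d=-199/291
  seg 1: a=5 b=184/291 c=-199/97 d=1147/2328
  seg 2: a=2 b=-967/582 c=351/388 d=-167/582
  seg 3: a=0 b=-865/582 c=-317/388 d=163/582
  seg 4: a=-4 b=-811/582 c=335/388 d=-335/3492
S(37/4) = -95779/24832

Δ: Δ0=2, Δ1=-3/2, Δ2=-1, Δ3=-2, Δ4=1/3
row 1: diag=6, rhs=-21; c'=1/3, d'=-7/2
row 2: denom=8−2·1/3=22/3; d'=(3−2·-7/2)/(22/3)=15/11
row 3: denom=8−2·3/11=82/11; d'=(-6−2·15/11)/(82/11)=-48/41
row 4: denom=10−2·11/41=388/41; d'=(14−2·-48/41)/(388/41)=335/194
back: M4=335/194
back: M3=-48/41−11/41·335/194=-317/194
back: M2=15/11−3/11·-317/194=351/194
back: M1=-7/2−1/3·351/194=-398/97
M: M0=0, M1=-398/97, M2=351/194, M3=-317/194, M4=335/194, M5=0
seg 0: a=3, c=M0/2=0, d=(M1−M0)/(6·1)=-199/291, b=Δ0−h0·(2M0+M1)/6=781/291
seg 1: a=5, c=M1/2=-199/97, d=(M2−M1)/(6·2)=1147/2328, b=Δ1−h1·(2M1+M2)/6=184/291
seg 2: a=2, c=M2/2=351/388, d=(M3−M2)/(6·2)=-167/582, b=Δ2−h2·(2M2+M3)/6=-967/582
seg 3: a=0, c=M3/2=-317/388, d=(M4−M3)/(6·2)=163/582, b=Δ3−h3·(2M3+M4)/6=-865/582
seg 4: a=-4, c=M4/2=335/388, d=(M5−M4)/(6·3)=-335/3492, b=Δ4−h4·(2M4+M5)/6=-811/582
t_q=37/4 → seg 4, τ=9/4; S=-4+-811/582·τ+335/388·τ²+-335/3492·τ³=-95779/24832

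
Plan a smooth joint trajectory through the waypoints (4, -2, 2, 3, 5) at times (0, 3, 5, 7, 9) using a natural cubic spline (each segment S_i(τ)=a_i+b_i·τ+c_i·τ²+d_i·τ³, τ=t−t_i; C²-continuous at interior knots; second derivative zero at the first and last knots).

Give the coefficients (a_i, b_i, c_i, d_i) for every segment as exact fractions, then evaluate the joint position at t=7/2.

  seg 0: a=4 b=-967/284 c=0 d=133/852
  seg 1: a=-2 b=115/142 c=399/284 d=-115/284
  seg 2: a=2 b=223/142 c=-291/284 d=139/568
  seg 3: a=3 b=29/71 c=63/142 d=-21/284
S(7/2) = -2941/2272

Δ: Δ0=-2, Δ1=2, Δ2=1/2, Δ3=1
row 1: diag=10, rhs=24; c'=1/5, d'=12/5
row 2: denom=8−2·1/5=38/5; d'=(-9−2·12/5)/(38/5)=-69/38
row 3: denom=8−2·5/19=142/19; d'=(3−2·-69/38)/(142/19)=63/71
back: M3=63/71
back: M2=-69/38−5/19·63/71=-291/142
back: M1=12/5−1/5·-291/142=399/142
M: M0=0, M1=399/142, M2=-291/142, M3=63/71, M4=0
seg 0: a=4, c=M0/2=0, d=(M1−M0)/(6·3)=133/852, b=Δ0−h0·(2M0+M1)/6=-967/284
seg 1: a=-2, c=M1/2=399/284, d=(M2−M1)/(6·2)=-115/284, b=Δ1−h1·(2M1+M2)/6=115/142
seg 2: a=2, c=M2/2=-291/284, d=(M3−M2)/(6·2)=139/568, b=Δ2−h2·(2M2+M3)/6=223/142
seg 3: a=3, c=M3/2=63/142, d=(M4−M3)/(6·2)=-21/284, b=Δ3−h3·(2M3+M4)/6=29/71
t_q=7/2 → seg 1, τ=1/2; S=-2+115/142·τ+399/284·τ²+-115/284·τ³=-2941/2272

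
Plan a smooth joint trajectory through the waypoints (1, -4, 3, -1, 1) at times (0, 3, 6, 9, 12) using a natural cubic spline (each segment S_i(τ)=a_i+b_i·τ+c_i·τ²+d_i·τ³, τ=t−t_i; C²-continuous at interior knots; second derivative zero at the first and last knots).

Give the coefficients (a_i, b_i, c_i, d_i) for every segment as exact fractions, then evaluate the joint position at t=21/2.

Δ: Δ0=-5/3, Δ1=7/3, Δ2=-4/3, Δ3=2/3
row 1: diag=12, rhs=24; c'=1/4, d'=2
row 2: denom=12−3·1/4=45/4; d'=(-22−3·2)/(45/4)=-112/45
row 3: denom=12−3·4/15=56/5; d'=(12−3·-112/45)/(56/5)=73/42
back: M3=73/42
back: M2=-112/45−4/15·73/42=-62/21
back: M1=2−1/4·-62/21=115/42
M: M0=0, M1=115/42, M2=-62/21, M3=73/42, M4=0
seg 0: a=1, c=M0/2=0, d=(M1−M0)/(6·3)=115/756, b=Δ0−h0·(2M0+M1)/6=-85/28
seg 1: a=-4, c=M1/2=115/84, d=(M2−M1)/(6·3)=-239/756, b=Δ1−h1·(2M1+M2)/6=15/14
seg 2: a=3, c=M2/2=-31/21, d=(M3−M2)/(6·3)=197/756, b=Δ2−h2·(2M2+M3)/6=3/4
seg 3: a=-1, c=M3/2=73/84, d=(M4−M3)/(6·3)=-73/756, b=Δ3−h3·(2M3+M4)/6=-15/14
t_q=21/2 → seg 3, τ=3/2; S=-1+-15/14·τ+73/84·τ²+-73/756·τ³=-219/224

  seg 0: a=1 b=-85/28 c=0 d=115/756
  seg 1: a=-4 b=15/14 c=115/84 d=-239/756
  seg 2: a=3 b=3/4 c=-31/21 d=197/756
  seg 3: a=-1 b=-15/14 c=73/84 d=-73/756
S(21/2) = -219/224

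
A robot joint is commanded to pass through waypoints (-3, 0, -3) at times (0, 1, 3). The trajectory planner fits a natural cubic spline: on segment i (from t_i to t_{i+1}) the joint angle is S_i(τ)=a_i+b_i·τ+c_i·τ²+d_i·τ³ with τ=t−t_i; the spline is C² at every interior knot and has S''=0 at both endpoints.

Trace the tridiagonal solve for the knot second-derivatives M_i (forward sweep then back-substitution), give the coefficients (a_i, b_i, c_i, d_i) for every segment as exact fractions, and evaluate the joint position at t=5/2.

Δ: Δ0=3, Δ1=-3/2
row 1: diag=6, rhs=-27; c'=1/3, d'=-9/2
back: M1=-9/2
M: M0=0, M1=-9/2, M2=0
seg 0: a=-3, c=M0/2=0, d=(M1−M0)/(6·1)=-3/4, b=Δ0−h0·(2M0+M1)/6=15/4
seg 1: a=0, c=M1/2=-9/4, d=(M2−M1)/(6·2)=3/8, b=Δ1−h1·(2M1+M2)/6=3/2
t_q=5/2 → seg 1, τ=3/2; S=0+3/2·τ+-9/4·τ²+3/8·τ³=-99/64

  seg 0: a=-3 b=15/4 c=0 d=-3/4
  seg 1: a=0 b=3/2 c=-9/4 d=3/8
S(5/2) = -99/64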